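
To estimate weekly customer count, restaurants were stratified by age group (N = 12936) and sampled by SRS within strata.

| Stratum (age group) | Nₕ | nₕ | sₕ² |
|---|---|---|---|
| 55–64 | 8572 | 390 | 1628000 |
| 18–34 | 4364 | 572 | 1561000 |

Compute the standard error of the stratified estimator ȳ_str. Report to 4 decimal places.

Var(ȳ_str) = Σₕ Wₕ²(1 − fₕ)sₕ²/nₕ with Wₕ = Nₕ/N, N = 12936.
55–64: Wₕ = 0.66264688; term = 0.66264688²·(1 − 0.04549697)·1628000/390 = 1749.5704.
18–34: Wₕ = 0.33735312; term = 0.33735312²·(1 − 0.13107241)·1561000/572 = 269.87331.
Sum = 2019.4437.
SE = √(2019.4437) = 44.9382.

44.9382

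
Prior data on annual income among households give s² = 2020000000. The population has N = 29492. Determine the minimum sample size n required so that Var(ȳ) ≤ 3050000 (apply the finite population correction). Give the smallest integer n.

Without fpc, n₀ = s²/D = 2020000000/3050000 = 662.2951.
With fpc, (1 − n/N)·s²/n ≤ D requires n ≥ n₀/(1 + n₀/N) = 662.2951/(1 + 662.2951/29492) = 647.7488.
Rounding up, n = 648.

648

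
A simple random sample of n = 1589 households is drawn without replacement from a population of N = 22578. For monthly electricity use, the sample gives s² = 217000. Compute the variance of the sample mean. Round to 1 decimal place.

127.0

Under SRS without replacement, Var(ȳ) = (1 − f)·s²/n with f = n/N = 1589/22578 = 0.07037824.
Var(ȳ) = (1 − 0.07037824)·217000/1589 = 0.92962176·136.56388 = 126.95275.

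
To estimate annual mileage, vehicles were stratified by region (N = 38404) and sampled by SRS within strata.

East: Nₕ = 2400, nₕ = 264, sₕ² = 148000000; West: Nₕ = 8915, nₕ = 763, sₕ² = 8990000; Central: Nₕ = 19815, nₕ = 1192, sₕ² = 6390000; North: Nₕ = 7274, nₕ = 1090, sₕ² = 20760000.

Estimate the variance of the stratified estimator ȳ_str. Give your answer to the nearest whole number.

Var(ȳ_str) = Σₕ Wₕ²(1 − fₕ)sₕ²/nₕ with Wₕ = Nₕ/N, N = 38404.
East: Wₕ = 0.06249349; term = 0.06249349²·(1 − 0.11000000)·148000000/264 = 1948.576.
West: Wₕ = 0.23213728; term = 0.23213728²·(1 − 0.08558609)·8990000/763 = 580.58759.
Central: Wₕ = 0.51596188; term = 0.51596188²·(1 − 0.06015645)·6390000/1192 = 1341.2675.
North: Wₕ = 0.18940735; term = 0.18940735²·(1 − 0.14984878)·20760000/1090 = 580.88573.
Sum = 4451.3168.

4451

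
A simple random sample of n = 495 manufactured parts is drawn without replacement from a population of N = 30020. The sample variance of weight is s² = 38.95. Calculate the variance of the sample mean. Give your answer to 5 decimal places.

Under SRS without replacement, Var(ȳ) = (1 − f)·s²/n with f = n/N = 495/30020 = 0.01648901.
Var(ȳ) = (1 − 0.01648901)·38.95/495 = 0.98351099·0.078686869 = 0.0773894.

0.07739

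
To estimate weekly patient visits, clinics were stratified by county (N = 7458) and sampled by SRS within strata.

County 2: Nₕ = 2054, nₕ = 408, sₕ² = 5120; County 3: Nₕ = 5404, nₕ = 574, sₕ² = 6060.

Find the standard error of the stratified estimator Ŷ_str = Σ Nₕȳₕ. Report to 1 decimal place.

17832.3

Var(Ŷ_str) = Σₕ Nₕ²(1 − fₕ)sₕ²/nₕ.
County 2: 2054²·(1 − 408/2054)·5120/408 = 4.242678 × 10^7.
County 3: 5404²·(1 − 574/5404)·6060/574 = 2.7556446 × 10^8.
Sum = 3.1799124 × 10^8.
SE = √(3.1799124 × 10^8) = 17832.3.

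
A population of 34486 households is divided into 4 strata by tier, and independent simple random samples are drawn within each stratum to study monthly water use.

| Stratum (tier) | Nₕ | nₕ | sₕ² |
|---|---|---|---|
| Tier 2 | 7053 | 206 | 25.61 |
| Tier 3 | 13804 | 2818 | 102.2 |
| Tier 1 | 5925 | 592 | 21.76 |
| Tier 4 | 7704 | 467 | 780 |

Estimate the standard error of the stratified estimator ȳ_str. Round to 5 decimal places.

Var(ȳ_str) = Σₕ Wₕ²(1 − fₕ)sₕ²/nₕ with Wₕ = Nₕ/N, N = 34486.
Tier 2: Wₕ = 0.20451778; term = 0.20451778²·(1 − 0.02920743)·25.61/206 = 0.0050481346.
Tier 3: Wₕ = 0.40027837; term = 0.40027837²·(1 − 0.20414373)·102.2/2818 = 0.0046245428.
Tier 1: Wₕ = 0.17180885; term = 0.17180885²·(1 − 0.09991561)·21.76/592 = 9.7658821 × 10^-4.
Tier 4: Wₕ = 0.22339500; term = 0.22339500²·(1 − 0.06061786)·780/467 = 0.07830093.
Sum = 0.088950196.
SE = √(0.088950196) = 0.29825.

0.29825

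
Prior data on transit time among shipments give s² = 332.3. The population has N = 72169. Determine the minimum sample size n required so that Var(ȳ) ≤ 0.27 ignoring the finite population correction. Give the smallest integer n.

Without fpc, n₀ = s²/D = 332.3/0.27 = 1230.7407.
Rounding up, n = 1231.

1231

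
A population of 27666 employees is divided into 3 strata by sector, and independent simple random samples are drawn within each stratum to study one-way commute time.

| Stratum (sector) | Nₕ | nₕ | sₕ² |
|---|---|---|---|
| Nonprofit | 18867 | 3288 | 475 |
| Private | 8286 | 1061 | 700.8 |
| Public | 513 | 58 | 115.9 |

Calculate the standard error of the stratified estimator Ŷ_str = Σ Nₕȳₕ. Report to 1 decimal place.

9081.4

Var(Ŷ_str) = Σₕ Nₕ²(1 − fₕ)sₕ²/nₕ.
Nonprofit: 18867²·(1 − 3288/18867)·475/3288 = 4.246237 × 10^7.
Private: 8286²·(1 − 1061/8286)·700.8/1061 = 3.954226 × 10^7.
Public: 513²·(1 − 58/513)·115.9/58 = 466427.56.
Sum = 8.2471058 × 10^7.
SE = √(8.2471058 × 10^7) = 9081.4.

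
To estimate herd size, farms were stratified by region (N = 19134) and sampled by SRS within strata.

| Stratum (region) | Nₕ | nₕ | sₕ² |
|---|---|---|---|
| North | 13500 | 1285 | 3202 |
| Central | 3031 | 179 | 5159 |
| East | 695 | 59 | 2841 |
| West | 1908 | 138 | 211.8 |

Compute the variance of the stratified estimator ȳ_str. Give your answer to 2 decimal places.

Var(ȳ_str) = Σₕ Wₕ²(1 − fₕ)sₕ²/nₕ with Wₕ = Nₕ/N, N = 19134.
North: Wₕ = 0.70555033; term = 0.70555033²·(1 − 0.09518519)·3202/1285 = 1.1223644.
Central: Wₕ = 0.15840911; term = 0.15840911²·(1 − 0.05905642)·5159/179 = 0.68051298.
East: Wₕ = 0.03632278; term = 0.03632278²·(1 − 0.08489209)·2841/59 = 0.058136596.
West: Wₕ = 0.09971778; term = 0.09971778²·(1 − 0.07232704)·211.8/138 = 0.014157513.
Sum = 1.8751715.

1.88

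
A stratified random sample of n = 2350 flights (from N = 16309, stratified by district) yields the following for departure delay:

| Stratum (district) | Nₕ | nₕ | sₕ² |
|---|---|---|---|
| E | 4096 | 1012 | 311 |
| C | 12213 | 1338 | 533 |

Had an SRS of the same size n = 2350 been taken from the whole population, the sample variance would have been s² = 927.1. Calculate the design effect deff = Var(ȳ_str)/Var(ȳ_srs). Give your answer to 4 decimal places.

0.6323

Var(ȳ_str) = Σ Wₕ²(1−fₕ)sₕ²/nₕ with Wₕ = Nₕ/16309:
  E: (4096/16309)²·(1−1012/4096)·311/1012 = 0.014594846
  C: (12213/16309)²·(1−1338/12213)·533/1338 = 0.19891524
  → Var(ȳ_str) = 0.21351009.
Var(ȳ_srs) = (1 − 2350/16309)·927.1/2350 = 0.33766472.
deff = 0.21351009 / 0.33766472 = 0.6323.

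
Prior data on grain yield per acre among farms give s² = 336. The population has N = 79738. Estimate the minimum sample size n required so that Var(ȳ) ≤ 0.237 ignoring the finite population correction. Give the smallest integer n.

1418

Without fpc, n₀ = s²/D = 336/0.237 = 1417.7215.
Rounding up, n = 1418.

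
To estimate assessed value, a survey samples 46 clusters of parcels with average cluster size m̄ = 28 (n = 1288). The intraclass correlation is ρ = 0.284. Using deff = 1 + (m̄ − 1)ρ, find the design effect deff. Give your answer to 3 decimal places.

8.668

deff = 1 + (28 − 1)·0.284 = 1 + 7.668 = 8.668.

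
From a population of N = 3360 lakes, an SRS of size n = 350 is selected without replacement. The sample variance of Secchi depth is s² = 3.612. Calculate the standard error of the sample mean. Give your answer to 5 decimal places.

0.09615

Under SRS without replacement, Var(ȳ) = (1 − f)·s²/n with f = n/N = 350/3360 = 0.10416667.
Var(ȳ) = (1 − 0.10416667)·3.612/350 = 0.89583333·0.01032 = 0.009245.
SE(ȳ) = √(0.009245) = 0.09615.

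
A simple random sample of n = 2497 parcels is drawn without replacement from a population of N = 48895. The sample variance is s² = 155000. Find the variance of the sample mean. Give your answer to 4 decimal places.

58.9044

Under SRS without replacement, Var(ȳ) = (1 − f)·s²/n with f = n/N = 2497/48895 = 0.05106862.
Var(ȳ) = (1 − 0.05106862)·155000/2497 = 0.94893138·62.074489 = 58.904431.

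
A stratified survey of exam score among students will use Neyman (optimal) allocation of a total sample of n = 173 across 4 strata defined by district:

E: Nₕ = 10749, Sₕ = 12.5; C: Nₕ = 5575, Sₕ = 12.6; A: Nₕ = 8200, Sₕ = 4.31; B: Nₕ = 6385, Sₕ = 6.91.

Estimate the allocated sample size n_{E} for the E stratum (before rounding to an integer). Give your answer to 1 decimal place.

Neyman allocation: nₕ = n·NₕSₕ / Σⱼ NⱼSⱼ.
Σ NⱼSⱼ = 10749·12.5 + 5575·12.6 + 8200·4.31 + 6385·6.91 = 284069.85.
n_{E} = 173·10749·12.5 / 284069.85 = 81.8.

81.8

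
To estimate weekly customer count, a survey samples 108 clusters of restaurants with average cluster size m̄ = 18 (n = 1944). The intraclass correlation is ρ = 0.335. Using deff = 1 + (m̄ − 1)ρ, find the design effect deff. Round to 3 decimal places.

deff = 1 + (18 − 1)·0.335 = 1 + 5.695 = 6.695.

6.695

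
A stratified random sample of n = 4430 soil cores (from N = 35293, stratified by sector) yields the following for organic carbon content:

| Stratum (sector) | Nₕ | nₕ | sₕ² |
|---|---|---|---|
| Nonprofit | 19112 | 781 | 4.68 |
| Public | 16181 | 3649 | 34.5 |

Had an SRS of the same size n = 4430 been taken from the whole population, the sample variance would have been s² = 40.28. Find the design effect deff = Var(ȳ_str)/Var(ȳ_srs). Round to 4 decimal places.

0.4055

Var(ȳ_str) = Σ Wₕ²(1−fₕ)sₕ²/nₕ with Wₕ = Nₕ/35293:
  Nonprofit: (19112/35293)²·(1−781/19112)·4.68/781 = 0.0016854271
  Public: (16181/35293)²·(1−3649/16181)·34.5/3649 = 0.0015391956
  → Var(ȳ_str) = 0.0032246227.
Var(ȳ_srs) = (1 − 4430/35293)·40.28/4430 = 0.007951248.
deff = 0.0032246227 / 0.007951248 = 0.4055.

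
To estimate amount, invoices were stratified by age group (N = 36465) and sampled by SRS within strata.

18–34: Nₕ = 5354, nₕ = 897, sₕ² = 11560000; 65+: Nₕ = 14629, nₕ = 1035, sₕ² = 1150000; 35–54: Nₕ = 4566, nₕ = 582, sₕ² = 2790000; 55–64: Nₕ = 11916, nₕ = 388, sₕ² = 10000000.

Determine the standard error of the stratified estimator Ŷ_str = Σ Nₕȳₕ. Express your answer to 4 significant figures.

Var(Ŷ_str) = Σₕ Nₕ²(1 − fₕ)sₕ²/nₕ.
18–34: 5354²·(1 − 897/5354)·11560000/897 = 3.0752922 × 10^11.
65+: 14629²·(1 − 1035/14629)·1150000/1035 = 2.2096292 × 10^11.
35–54: 4566²·(1 − 582/4566)·2790000/582 = 8.720401 × 10^10.
55–64: 11916²·(1 − 388/11916)·10000000/388 = 3.5404033 × 10^12.
Sum = 4.1560995 × 10^12.
SE = √(4.1560995 × 10^12) = 2.039 × 10^6.

2.039 × 10^6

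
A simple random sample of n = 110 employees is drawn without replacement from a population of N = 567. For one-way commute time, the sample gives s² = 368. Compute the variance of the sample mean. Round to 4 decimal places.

2.6964

Under SRS without replacement, Var(ȳ) = (1 − f)·s²/n with f = n/N = 110/567 = 0.19400353.
Var(ȳ) = (1 − 0.19400353)·368/110 = 0.80599647·3.3454545 = 2.6964246.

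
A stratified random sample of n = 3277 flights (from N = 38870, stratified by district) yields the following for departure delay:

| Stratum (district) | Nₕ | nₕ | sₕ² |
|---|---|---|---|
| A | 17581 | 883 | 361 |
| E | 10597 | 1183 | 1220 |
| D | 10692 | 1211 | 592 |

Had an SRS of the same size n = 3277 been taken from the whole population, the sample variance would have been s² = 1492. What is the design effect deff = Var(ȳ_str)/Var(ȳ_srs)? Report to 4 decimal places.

0.4325

Var(ȳ_str) = Σ Wₕ²(1−fₕ)sₕ²/nₕ with Wₕ = Nₕ/38870:
  A: (17581/38870)²·(1−883/17581)·361/883 = 0.079437478
  E: (10597/38870)²·(1−1183/10597)·1220/1183 = 0.068093104
  D: (10692/38870)²·(1−1211/10692)·592/1211 = 0.032799074
  → Var(ȳ_str) = 0.18032966.
Var(ȳ_srs) = (1 − 3277/38870)·1492/3277 = 0.41691012.
deff = 0.18032966 / 0.41691012 = 0.4325.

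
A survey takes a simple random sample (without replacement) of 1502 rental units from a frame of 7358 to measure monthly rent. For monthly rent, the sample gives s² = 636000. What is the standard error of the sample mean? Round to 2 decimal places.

18.36

Under SRS without replacement, Var(ȳ) = (1 − f)·s²/n with f = n/N = 1502/7358 = 0.20413156.
Var(ȳ) = (1 − 0.20413156)·636000/1502 = 0.79586844·423.43542 = 336.99889.
SE(ȳ) = √(336.99889) = 18.36.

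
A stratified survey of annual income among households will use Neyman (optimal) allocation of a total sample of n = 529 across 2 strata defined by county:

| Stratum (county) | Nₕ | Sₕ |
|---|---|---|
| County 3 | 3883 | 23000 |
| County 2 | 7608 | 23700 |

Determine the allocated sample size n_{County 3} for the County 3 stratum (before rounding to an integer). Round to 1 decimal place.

Neyman allocation: nₕ = n·NₕSₕ / Σⱼ NⱼSⱼ.
Σ NⱼSⱼ = 3883·23000 + 7608·23700 = 2.696186 × 10^8.
n_{County 3} = 529·3883·23000 / (2.696186 × 10^8) = 175.2.

175.2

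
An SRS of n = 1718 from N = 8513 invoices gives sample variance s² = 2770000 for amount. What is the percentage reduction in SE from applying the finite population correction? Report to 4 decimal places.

f = n/N = 1718/8513 = 0.20180900.
SE_no-fpc = √(s²/n) = 40.153953; SE_fpc = √((1−f)s²/n) = 35.874158.
Ratio = √(1−f) = 0.89341536. Reduction = 100·(1 − 0.89341536) = 10.6585%.

10.6585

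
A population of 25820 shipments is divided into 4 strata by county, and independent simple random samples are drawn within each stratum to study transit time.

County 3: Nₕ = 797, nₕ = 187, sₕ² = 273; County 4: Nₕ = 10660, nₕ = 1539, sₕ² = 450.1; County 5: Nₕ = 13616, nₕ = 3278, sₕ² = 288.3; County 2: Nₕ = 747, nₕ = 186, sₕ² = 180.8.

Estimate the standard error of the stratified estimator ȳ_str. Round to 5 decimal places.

0.25080

Var(ȳ_str) = Σₕ Wₕ²(1 − fₕ)sₕ²/nₕ with Wₕ = Nₕ/N, N = 25820.
County 3: Wₕ = 0.03086754; term = 0.03086754²·(1 − 0.23462986)·273/187 = 0.0010646251.
County 4: Wₕ = 0.41285825; term = 0.41285825²·(1 − 0.14437148)·450.1/1539 = 0.042653785.
County 5: Wₕ = 0.52734314; term = 0.52734314²·(1 − 0.24074618)·288.3/3278 = 0.018569888.
County 2: Wₕ = 0.02893106; term = 0.02893106²·(1 − 0.24899598)·180.8/186 = 6.1102147 × 10^-4.
Sum = 0.06289932.
SE = √(0.06289932) = 0.25080.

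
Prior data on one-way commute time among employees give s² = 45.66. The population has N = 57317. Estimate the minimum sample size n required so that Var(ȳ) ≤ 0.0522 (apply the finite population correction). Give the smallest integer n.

862

Without fpc, n₀ = s²/D = 45.66/0.0522 = 874.7126.
With fpc, (1 − n/N)·s²/n ≤ D requires n ≥ n₀/(1 + n₀/N) = 874.7126/(1 + 874.7126/57317) = 861.5643.
Rounding up, n = 862.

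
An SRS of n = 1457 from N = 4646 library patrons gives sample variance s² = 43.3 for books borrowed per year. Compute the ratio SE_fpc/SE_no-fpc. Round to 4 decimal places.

f = n/N = 1457/4646 = 0.31360310.
SE_no-fpc = √(s²/n) = 0.17239083; SE_fpc = √((1−f)s²/n) = 0.14282421.
Ratio = √(1−f) = 0.82849074.

0.8285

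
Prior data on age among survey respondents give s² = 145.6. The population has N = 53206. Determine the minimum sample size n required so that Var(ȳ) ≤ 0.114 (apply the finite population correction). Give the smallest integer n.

Without fpc, n₀ = s²/D = 145.6/0.114 = 1277.1930.
With fpc, (1 − n/N)·s²/n ≤ D requires n ≥ n₀/(1 + n₀/N) = 1277.1930/(1 + 1277.1930/53206) = 1247.2531.
Rounding up, n = 1248.

1248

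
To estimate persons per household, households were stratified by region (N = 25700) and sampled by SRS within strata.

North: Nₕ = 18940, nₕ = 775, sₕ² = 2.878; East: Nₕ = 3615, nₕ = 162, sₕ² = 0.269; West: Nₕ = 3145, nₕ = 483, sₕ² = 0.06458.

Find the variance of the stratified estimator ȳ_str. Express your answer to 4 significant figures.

Var(ȳ_str) = Σₕ Wₕ²(1 − fₕ)sₕ²/nₕ with Wₕ = Nₕ/N, N = 25700.
North: Wₕ = 0.73696498; term = 0.73696498²·(1 − 0.04091869)·2.878/775 = 0.0019343641.
East: Wₕ = 0.14066148; term = 0.14066148²·(1 − 0.04481328)·0.269/162 = 3.1381659 × 10^-5.
West: Wₕ = 0.12237354; term = 0.12237354²·(1 − 0.15357711)·0.06458/483 = 1.6947801 × 10^-6.
Sum = 0.0019674405.

0.001967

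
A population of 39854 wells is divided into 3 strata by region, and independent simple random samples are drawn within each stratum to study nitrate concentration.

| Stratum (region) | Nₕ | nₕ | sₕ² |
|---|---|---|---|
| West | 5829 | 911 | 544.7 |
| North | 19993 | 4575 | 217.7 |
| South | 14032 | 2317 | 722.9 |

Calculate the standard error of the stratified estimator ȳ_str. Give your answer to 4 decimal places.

Var(ȳ_str) = Σₕ Wₕ²(1 − fₕ)sₕ²/nₕ with Wₕ = Nₕ/N, N = 39854.
West: Wₕ = 0.14625884; term = 0.14625884²·(1 − 0.15628753)·544.7/911 = 0.010791399.
North: Wₕ = 0.50165604; term = 0.50165604²·(1 − 0.22883009)·217.7/4575 = 0.0092348428.
South: Wₕ = 0.35208511; term = 0.35208511²·(1 − 0.16512258)·722.9/2317 = 0.032290162.
Sum = 0.052316404.
SE = √(0.052316404) = 0.2287.

0.2287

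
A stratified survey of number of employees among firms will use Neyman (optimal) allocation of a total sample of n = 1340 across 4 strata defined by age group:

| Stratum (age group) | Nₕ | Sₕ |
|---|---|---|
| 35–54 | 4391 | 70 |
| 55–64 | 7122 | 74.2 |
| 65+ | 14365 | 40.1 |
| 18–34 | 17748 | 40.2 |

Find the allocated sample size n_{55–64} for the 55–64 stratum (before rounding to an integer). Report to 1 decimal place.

Neyman allocation: nₕ = n·NₕSₕ / Σⱼ NⱼSⱼ.
Σ NⱼSⱼ = 4391·70 + 7122·74.2 + 14365·40.1 + 17748·40.2 = 2.1253285 × 10^6.
n_{55–64} = 1340·7122·74.2 / (2.1253285 × 10^6) = 333.2.

333.2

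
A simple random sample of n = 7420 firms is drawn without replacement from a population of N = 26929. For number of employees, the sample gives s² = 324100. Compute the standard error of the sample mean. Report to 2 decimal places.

Under SRS without replacement, Var(ȳ) = (1 − f)·s²/n with f = n/N = 7420/26929 = 0.27553938.
Var(ȳ) = (1 − 0.27553938)·324100/7420 = 0.72446062·43.679245 = 31.643893.
SE(ȳ) = √(31.643893) = 5.63.

5.63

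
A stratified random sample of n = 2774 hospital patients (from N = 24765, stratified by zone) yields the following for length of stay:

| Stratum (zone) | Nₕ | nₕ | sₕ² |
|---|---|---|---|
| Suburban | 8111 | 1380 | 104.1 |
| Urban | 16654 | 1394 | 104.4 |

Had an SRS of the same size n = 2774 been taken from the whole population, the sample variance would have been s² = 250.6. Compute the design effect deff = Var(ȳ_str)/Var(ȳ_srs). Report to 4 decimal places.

Var(ȳ_str) = Σ Wₕ²(1−fₕ)sₕ²/nₕ with Wₕ = Nₕ/24765:
  Suburban: (8111/24765)²·(1−1380/8111)·104.1/1380 = 0.0067150457
  Urban: (16654/24765)²·(1−1394/16654)·104.4/1394 = 0.031033743
  → Var(ȳ_str) = 0.037748789.
Var(ȳ_srs) = (1 − 2774/24765)·250.6/2774 = 0.080219741.
deff = 0.037748789 / 0.080219741 = 0.4706.

0.4706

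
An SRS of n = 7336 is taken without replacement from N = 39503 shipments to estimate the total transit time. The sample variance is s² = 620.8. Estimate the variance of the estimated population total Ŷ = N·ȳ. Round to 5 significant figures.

1.0753 × 10^8

Var(Ŷ) = N²·Var(ȳ) = N²·(1 − n/N)·s²/n.
f = 7336/39503 = 0.18570741; Var(ȳ) = 0.81429259·620.8/7336 = 0.068908511.
Var(Ŷ) = 39503² · 0.068908511 = 1.0753084 × 10^8.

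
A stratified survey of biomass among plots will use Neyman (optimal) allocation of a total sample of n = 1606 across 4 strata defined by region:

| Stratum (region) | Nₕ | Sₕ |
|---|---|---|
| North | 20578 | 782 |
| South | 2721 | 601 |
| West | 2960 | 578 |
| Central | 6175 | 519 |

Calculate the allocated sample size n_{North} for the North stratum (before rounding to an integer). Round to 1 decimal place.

Neyman allocation: nₕ = n·NₕSₕ / Σⱼ NⱼSⱼ.
Σ NⱼSⱼ = 20578·782 + 2721·601 + 2960·578 + 6175·519 = 2.2643022 × 10^7.
n_{North} = 1606·20578·782 / (2.2643022 × 10^7) = 1141.4.

1141.4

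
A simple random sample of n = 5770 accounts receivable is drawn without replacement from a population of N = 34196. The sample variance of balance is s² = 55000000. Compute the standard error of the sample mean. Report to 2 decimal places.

Under SRS without replacement, Var(ȳ) = (1 − f)·s²/n with f = n/N = 5770/34196 = 0.16873319.
Var(ȳ) = (1 − 0.16873319)·55000000/5770 = 0.83126681·9532.0624 = 7923.6871.
SE(ȳ) = √(7923.6871) = 89.02.

89.02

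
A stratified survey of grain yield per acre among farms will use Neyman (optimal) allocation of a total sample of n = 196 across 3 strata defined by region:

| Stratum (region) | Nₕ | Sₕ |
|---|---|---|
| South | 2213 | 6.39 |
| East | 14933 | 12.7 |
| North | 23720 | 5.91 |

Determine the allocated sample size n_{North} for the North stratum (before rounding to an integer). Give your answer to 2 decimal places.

79.88

Neyman allocation: nₕ = n·NₕSₕ / Σⱼ NⱼSⱼ.
Σ NⱼSⱼ = 2213·6.39 + 14933·12.7 + 23720·5.91 = 343975.37.
n_{North} = 196·23720·5.91 / 343975.37 = 79.88.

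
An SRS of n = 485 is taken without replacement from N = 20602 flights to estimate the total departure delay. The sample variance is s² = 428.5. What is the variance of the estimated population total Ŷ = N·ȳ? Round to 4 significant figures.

Var(Ŷ) = N²·Var(ȳ) = N²·(1 − n/N)·s²/n.
f = 485/20602 = 0.02354140; Var(ȳ) = 0.97645860·428.5/485 = 0.8627062.
Var(Ŷ) = 20602² · 0.8627062 = 3.6616909 × 10^8.

3.662 × 10^8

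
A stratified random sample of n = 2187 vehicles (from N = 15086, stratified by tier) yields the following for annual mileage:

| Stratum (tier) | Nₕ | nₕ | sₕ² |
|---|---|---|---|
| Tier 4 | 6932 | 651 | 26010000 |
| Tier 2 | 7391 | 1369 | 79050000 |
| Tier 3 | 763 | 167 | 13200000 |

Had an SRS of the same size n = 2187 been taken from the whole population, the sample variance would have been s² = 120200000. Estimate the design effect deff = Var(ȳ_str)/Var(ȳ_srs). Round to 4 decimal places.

0.4063

Var(ȳ_str) = Σ Wₕ²(1−fₕ)sₕ²/nₕ with Wₕ = Nₕ/15086:
  Tier 4: (6932/15086)²·(1−651/6932)·26010000/651 = 7643.6097
  Tier 2: (7391/15086)²·(1−1369/7391)·79050000/1369 = 11292.606
  Tier 3: (763/15086)²·(1−167/763)·13200000/167 = 157.93561
  → Var(ȳ_str) = 19094.151.
Var(ȳ_srs) = (1 − 2187/15086)·120200000/2187 = 46993.482.
deff = 19094.151 / 46993.482 = 0.4063.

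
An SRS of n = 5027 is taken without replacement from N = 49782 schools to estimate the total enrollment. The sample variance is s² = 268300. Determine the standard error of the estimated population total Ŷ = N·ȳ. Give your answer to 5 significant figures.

344840

Var(Ŷ) = N²·Var(ȳ) = N²·(1 − n/N)·s²/n.
f = 5027/49782 = 0.10098027; Var(ȳ) = 0.89901973·268300/5027 = 47.982294.
Var(Ŷ) = 49782² · 47.982294 = 1.18912 × 10^11.
SE(Ŷ) = √(1.18912 × 10^11) = 344840.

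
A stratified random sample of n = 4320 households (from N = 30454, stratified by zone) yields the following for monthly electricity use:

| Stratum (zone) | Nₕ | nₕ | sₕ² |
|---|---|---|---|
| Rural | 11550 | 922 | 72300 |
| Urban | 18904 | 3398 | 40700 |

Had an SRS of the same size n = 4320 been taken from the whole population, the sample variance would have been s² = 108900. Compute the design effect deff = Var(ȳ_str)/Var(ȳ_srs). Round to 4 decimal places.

0.6548

Var(ȳ_str) = Σ Wₕ²(1−fₕ)sₕ²/nₕ with Wₕ = Nₕ/30454:
  Rural: (11550/30454)²·(1−922/11550)·72300/922 = 10.378921
  Urban: (18904/30454)²·(1−3398/18904)·40700/3398 = 3.7856097
  → Var(ȳ_str) = 14.164531.
Var(ȳ_srs) = (1 − 4320/30454)·108900/4320 = 21.632448.
deff = 14.164531 / 21.632448 = 0.6548.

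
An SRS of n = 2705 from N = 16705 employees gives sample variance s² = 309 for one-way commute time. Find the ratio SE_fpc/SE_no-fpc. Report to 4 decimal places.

f = n/N = 2705/16705 = 0.16192757.
SE_no-fpc = √(s²/n) = 0.33798358; SE_fpc = √((1−f)s²/n) = 0.30941145.
Ratio = √(1−f) = 0.91546296.

0.9155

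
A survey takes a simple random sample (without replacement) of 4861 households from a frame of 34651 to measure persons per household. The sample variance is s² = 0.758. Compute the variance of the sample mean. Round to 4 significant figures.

1.341 × 10^-4

Under SRS without replacement, Var(ȳ) = (1 − f)·s²/n with f = n/N = 4861/34651 = 0.14028455.
Var(ȳ) = (1 − 0.14028455)·0.758/4861 = 0.85971545·1.5593499 × 10^-4 = 1.3405972 × 10^-4.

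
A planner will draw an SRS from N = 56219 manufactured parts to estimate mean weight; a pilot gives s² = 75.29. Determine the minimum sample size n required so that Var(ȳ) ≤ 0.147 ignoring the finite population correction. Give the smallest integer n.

Without fpc, n₀ = s²/D = 75.29/0.147 = 512.1769.
Rounding up, n = 513.

513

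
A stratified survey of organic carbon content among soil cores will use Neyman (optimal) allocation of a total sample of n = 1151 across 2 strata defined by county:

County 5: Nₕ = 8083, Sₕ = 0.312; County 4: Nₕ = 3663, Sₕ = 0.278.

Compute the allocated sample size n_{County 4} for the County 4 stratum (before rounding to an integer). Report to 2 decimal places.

Neyman allocation: nₕ = n·NₕSₕ / Σⱼ NⱼSⱼ.
Σ NⱼSⱼ = 8083·0.312 + 3663·0.278 = 3540.21.
n_{County 4} = 1151·3663·0.278 / 3540.21 = 331.08.

331.08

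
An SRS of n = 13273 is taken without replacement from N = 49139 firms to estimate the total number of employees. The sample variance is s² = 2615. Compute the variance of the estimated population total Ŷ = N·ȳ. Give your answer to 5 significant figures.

Var(Ŷ) = N²·Var(ȳ) = N²·(1 − n/N)·s²/n.
f = 13273/49139 = 0.27011132; Var(ȳ) = 0.72988868·2615/13273 = 0.14380011.
Var(Ŷ) = 49139² · 0.14380011 = 3.4722569 × 10^8.

3.4723 × 10^8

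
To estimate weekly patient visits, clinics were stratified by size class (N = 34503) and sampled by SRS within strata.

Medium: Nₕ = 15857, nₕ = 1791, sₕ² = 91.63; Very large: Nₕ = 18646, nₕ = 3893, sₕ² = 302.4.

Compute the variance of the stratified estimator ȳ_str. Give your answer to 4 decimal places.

0.0275

Var(ȳ_str) = Σₕ Wₕ²(1 − fₕ)sₕ²/nₕ with Wₕ = Nₕ/N, N = 34503.
Medium: Wₕ = 0.45958322; term = 0.45958322²·(1 − 0.11294696)·91.63/1791 = 0.0095856159.
Very large: Wₕ = 0.54041678; term = 0.54041678²·(1 − 0.20878473)·302.4/3893 = 0.01794939.
Sum = 0.027535006.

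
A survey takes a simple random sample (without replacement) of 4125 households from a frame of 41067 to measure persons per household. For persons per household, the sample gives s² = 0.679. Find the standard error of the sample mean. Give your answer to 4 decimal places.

0.0122

Under SRS without replacement, Var(ȳ) = (1 − f)·s²/n with f = n/N = 4125/41067 = 0.10044561.
Var(ȳ) = (1 − 0.10044561)·0.679/4125 = 0.89955439·1.6460606 × 10^-4 = 1.480721 × 10^-4.
SE(ȳ) = √(1.480721 × 10^-4) = 0.0122.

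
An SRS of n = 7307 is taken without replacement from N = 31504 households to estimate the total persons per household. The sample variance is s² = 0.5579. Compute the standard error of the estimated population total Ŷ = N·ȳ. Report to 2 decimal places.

241.25

Var(Ŷ) = N²·Var(ȳ) = N²·(1 − n/N)·s²/n.
f = 7307/31504 = 0.23193880; Var(ȳ) = 0.76806120·0.5579/7307 = 5.8642581 × 10^-5.
Var(Ŷ) = 31504² · (5.8642581 × 10^-5) = 58202.88.
SE(Ŷ) = √(58202.88) = 241.25.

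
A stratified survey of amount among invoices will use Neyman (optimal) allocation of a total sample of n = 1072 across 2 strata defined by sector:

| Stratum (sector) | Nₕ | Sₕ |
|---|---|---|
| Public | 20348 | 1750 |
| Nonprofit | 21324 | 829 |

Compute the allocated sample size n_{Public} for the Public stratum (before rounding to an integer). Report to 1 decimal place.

716.4

Neyman allocation: nₕ = n·NₕSₕ / Σⱼ NⱼSⱼ.
Σ NⱼSⱼ = 20348·1750 + 21324·829 = 5.3286596 × 10^7.
n_{Public} = 1072·20348·1750 / (5.3286596 × 10^7) = 716.4.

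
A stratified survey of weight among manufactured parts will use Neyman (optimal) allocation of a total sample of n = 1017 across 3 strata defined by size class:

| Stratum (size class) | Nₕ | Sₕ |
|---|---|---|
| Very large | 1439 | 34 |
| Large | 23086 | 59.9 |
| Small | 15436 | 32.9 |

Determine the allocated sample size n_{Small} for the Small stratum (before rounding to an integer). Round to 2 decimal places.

266.28

Neyman allocation: nₕ = n·NₕSₕ / Σⱼ NⱼSⱼ.
Σ NⱼSⱼ = 1439·34 + 23086·59.9 + 15436·32.9 = 1.9396218 × 10^6.
n_{Small} = 1017·15436·32.9 / (1.9396218 × 10^6) = 266.28.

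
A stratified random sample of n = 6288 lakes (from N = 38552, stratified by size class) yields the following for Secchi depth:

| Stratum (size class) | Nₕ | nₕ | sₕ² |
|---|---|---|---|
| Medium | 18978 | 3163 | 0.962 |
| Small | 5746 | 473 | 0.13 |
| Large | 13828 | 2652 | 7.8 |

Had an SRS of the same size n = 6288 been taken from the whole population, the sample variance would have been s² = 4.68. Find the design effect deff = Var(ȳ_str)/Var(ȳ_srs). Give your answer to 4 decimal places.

Var(ȳ_str) = Σ Wₕ²(1−fₕ)sₕ²/nₕ with Wₕ = Nₕ/38552:
  Medium: (18978/38552)²·(1−3163/18978)·0.962/3163 = 6.1418852 × 10^-5
  Small: (5746/38552)²·(1−473/5746)·0.13/473 = 5.6028859 × 10^-6
  Large: (13828/38552)²·(1−2652/13828)·7.8/2652 = 3.0582503 × 10^-4
  → Var(ȳ_str) = 3.7284677 × 10^-4.
Var(ȳ_srs) = (1 − 6288/38552)·4.68/6288 = 6.2288033 × 10^-4.
deff = (3.7284677 × 10^-4) / (6.2288033 × 10^-4) = 0.5986.

0.5986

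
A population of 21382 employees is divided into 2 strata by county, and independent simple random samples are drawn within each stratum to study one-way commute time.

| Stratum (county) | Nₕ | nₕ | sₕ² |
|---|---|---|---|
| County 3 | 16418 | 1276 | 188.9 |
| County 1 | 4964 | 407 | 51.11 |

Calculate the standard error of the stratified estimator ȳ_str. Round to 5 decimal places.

0.29447

Var(ȳ_str) = Σₕ Wₕ²(1 − fₕ)sₕ²/nₕ with Wₕ = Nₕ/N, N = 21382.
County 3: Wₕ = 0.76784211; term = 0.76784211²·(1 − 0.07771958)·188.9/1276 = 0.080498563.
County 1: Wₕ = 0.23215789; term = 0.23215789²·(1 − 0.08199033)·51.11/407 = 0.0062133472.
Sum = 0.08671191.
SE = √(0.08671191) = 0.29447.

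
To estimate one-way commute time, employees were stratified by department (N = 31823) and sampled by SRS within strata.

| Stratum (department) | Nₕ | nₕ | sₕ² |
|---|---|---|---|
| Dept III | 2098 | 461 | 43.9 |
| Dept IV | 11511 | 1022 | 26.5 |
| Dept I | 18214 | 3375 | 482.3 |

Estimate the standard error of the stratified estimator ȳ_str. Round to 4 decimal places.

0.2038

Var(ȳ_str) = Σₕ Wₕ²(1 − fₕ)sₕ²/nₕ with Wₕ = Nₕ/N, N = 31823.
Dept III: Wₕ = 0.06592716; term = 0.06592716²·(1 − 0.21973308)·43.9/461 = 3.2295017 × 10^-4.
Dept IV: Wₕ = 0.36171951; term = 0.36171951²·(1 − 0.08878464)·26.5/1022 = 0.0030914333.
Dept I: Wₕ = 0.57235333; term = 0.57235333²·(1 − 0.18529702)·482.3/3375 = 0.038139168.
Sum = 0.041553551.
SE = √(0.041553551) = 0.2038.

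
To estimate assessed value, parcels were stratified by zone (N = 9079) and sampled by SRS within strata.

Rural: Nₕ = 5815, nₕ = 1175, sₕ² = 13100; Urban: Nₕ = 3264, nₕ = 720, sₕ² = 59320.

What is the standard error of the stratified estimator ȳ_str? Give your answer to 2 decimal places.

3.46

Var(ȳ_str) = Σₕ Wₕ²(1 − fₕ)sₕ²/nₕ with Wₕ = Nₕ/N, N = 9079.
Rural: Wₕ = 0.64048904; term = 0.64048904²·(1 − 0.20206363)·13100/1175 = 3.6494305.
Urban: Wₕ = 0.35951096; term = 0.35951096²·(1 − 0.22058824)·59320/720 = 8.2996518.
Sum = 11.949082.
SE = √(11.949082) = 3.46.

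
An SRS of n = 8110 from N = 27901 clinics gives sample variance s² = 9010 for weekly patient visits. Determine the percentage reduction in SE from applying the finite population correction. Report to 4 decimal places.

15.7783

f = n/N = 8110/27901 = 0.29067059.
SE_no-fpc = √(s²/n) = 1.0540276; SE_fpc = √((1−f)s²/n) = 0.8877199.
Ratio = √(1−f) = 0.84221696. Reduction = 100·(1 − 0.84221696) = 15.7783%.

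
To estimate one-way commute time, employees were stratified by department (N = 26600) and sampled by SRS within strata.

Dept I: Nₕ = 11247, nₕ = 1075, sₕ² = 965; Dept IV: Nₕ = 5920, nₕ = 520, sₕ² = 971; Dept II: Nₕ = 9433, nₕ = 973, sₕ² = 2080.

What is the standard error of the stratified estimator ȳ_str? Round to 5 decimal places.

Var(ȳ_str) = Σₕ Wₕ²(1 − fₕ)sₕ²/nₕ with Wₕ = Nₕ/N, N = 26600.
Dept I: Wₕ = 0.42281955; term = 0.42281955²·(1 − 0.09558104)·965/1075 = 0.14514384.
Dept IV: Wₕ = 0.22255639; term = 0.22255639²·(1 − 0.08783784)·971/520 = 0.084366121.
Dept II: Wₕ = 0.35462406; term = 0.35462406²·(1 − 0.10314852)·2080/973 = 0.24110567.
Sum = 0.47061563.
SE = √(0.47061563) = 0.68601.

0.68601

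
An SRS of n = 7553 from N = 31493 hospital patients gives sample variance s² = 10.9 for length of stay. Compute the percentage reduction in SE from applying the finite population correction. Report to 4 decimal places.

f = n/N = 7553/31493 = 0.23983107.
SE_no-fpc = √(s²/n) = 0.037988619; SE_fpc = √((1−f)s²/n) = 0.033121391.
Ratio = √(1−f) = 0.87187667. Reduction = 100·(1 − 0.87187667) = 12.8123%.

12.8123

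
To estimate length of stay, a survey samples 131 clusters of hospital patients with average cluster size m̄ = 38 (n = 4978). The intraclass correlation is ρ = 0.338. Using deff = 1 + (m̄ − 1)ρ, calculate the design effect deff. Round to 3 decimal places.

13.506

deff = 1 + (38 − 1)·0.338 = 1 + 12.506 = 13.506.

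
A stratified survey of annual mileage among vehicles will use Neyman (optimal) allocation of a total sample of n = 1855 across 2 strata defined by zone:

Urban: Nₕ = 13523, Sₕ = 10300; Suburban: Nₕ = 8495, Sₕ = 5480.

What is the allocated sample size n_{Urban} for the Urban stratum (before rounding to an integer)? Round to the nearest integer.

Neyman allocation: nₕ = n·NₕSₕ / Σⱼ NⱼSⱼ.
Σ NⱼSⱼ = 13523·10300 + 8495·5480 = 1.858395 × 10^8.
n_{Urban} = 1855·13523·10300 / (1.858395 × 10^8) = 1390.

1390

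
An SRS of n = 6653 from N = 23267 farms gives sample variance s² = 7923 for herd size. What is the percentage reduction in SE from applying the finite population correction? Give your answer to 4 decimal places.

15.4980

f = n/N = 6653/23267 = 0.28594146.
SE_no-fpc = √(s²/n) = 1.0912797; SE_fpc = √((1−f)s²/n) = 0.92215298.
Ratio = √(1−f) = 0.84501984. Reduction = 100·(1 − 0.84501984) = 15.4980%.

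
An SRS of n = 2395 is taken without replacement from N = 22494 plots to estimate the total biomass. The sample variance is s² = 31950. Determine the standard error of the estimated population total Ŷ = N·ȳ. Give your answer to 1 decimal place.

77661.0

Var(Ŷ) = N²·Var(ȳ) = N²·(1 − n/N)·s²/n.
f = 2395/22494 = 0.10647284; Var(ȳ) = 0.89352716·31950/2395 = 11.919914.
Var(Ŷ) = 22494² · 11.919914 = 6.0312385 × 10^9.
SE(Ŷ) = √(6.0312385 × 10^9) = 77661.0.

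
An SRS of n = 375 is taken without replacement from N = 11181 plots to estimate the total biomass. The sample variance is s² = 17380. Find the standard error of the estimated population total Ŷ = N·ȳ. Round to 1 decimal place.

Var(Ŷ) = N²·Var(ȳ) = N²·(1 − n/N)·s²/n.
f = 375/11181 = 0.03353904; Var(ȳ) = 0.96646096·17380/375 = 44.792244.
Var(Ŷ) = 11181² · 44.792244 = 5.5996917 × 10^9.
SE(Ŷ) = √(5.5996917 × 10^9) = 74831.1.

74831.1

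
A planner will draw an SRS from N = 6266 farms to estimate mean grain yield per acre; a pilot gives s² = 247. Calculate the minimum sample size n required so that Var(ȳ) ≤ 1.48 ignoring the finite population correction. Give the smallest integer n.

167

Without fpc, n₀ = s²/D = 247/1.48 = 166.8919.
Rounding up, n = 167.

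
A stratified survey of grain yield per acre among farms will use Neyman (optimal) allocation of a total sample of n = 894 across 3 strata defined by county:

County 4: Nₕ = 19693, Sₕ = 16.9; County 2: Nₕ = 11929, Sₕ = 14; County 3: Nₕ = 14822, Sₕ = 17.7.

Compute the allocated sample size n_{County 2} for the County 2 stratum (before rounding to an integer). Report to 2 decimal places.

195.89

Neyman allocation: nₕ = n·NₕSₕ / Σⱼ NⱼSⱼ.
Σ NⱼSⱼ = 19693·16.9 + 11929·14 + 14822·17.7 = 762167.1.
n_{County 2} = 894·11929·14 / 762167.1 = 195.89.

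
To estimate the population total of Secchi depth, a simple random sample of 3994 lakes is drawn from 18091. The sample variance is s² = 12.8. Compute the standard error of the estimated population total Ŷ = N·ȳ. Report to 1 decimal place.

Var(Ŷ) = N²·Var(ȳ) = N²·(1 − n/N)·s²/n.
f = 3994/18091 = 0.22077276; Var(ȳ) = 0.77922724·12.8/3994 = 0.0024972731.
Var(Ŷ) = 18091² · 0.0024972731 = 817318.23.
SE(Ŷ) = √(817318.23) = 904.1.

904.1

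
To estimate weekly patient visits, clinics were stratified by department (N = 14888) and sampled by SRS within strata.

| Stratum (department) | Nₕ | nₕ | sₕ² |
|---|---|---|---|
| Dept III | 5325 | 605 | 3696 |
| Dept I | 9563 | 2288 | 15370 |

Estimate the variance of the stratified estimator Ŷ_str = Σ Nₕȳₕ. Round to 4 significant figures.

Var(Ŷ_str) = Σₕ Nₕ²(1 − fₕ)sₕ²/nₕ.
Dept III: 5325²·(1 − 605/5325)·3696/605 = 1.5354589 × 10^8.
Dept I: 9563²·(1 − 2288/9563)·15370/2288 = 4.6735296 × 10^8.
Sum = 6.2089885 × 10^8.

6.209 × 10^8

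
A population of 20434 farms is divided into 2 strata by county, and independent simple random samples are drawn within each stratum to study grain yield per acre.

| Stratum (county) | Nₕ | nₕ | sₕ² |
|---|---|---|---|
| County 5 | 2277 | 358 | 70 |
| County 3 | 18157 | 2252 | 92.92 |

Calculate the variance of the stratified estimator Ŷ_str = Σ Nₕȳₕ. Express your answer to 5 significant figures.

1.2770 × 10^7

Var(Ŷ_str) = Σₕ Nₕ²(1 − fₕ)sₕ²/nₕ.
County 5: 2277²·(1 − 358/2277)·70/358 = 854383.83.
County 3: 18157²·(1 − 2252/18157)·92.92/2252 = 1.1915673 × 10^7.
Sum = 1.2770057 × 10^7.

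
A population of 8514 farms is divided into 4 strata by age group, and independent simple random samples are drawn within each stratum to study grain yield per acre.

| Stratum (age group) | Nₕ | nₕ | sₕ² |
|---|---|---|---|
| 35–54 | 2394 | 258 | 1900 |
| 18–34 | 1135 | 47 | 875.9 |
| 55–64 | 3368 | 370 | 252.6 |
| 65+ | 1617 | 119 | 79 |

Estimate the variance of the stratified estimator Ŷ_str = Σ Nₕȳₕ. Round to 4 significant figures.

Var(Ŷ_str) = Σₕ Nₕ²(1 − fₕ)sₕ²/nₕ.
35–54: 2394²·(1 − 258/2394)·1900/258 = 3.7658177 × 10^7.
18–34: 1135²·(1 − 47/1135)·875.9/47 = 2.3013434 × 10^7.
55–64: 3368²·(1 − 370/3368)·252.6/370 = 6.8934294 × 10^6.
65+: 1617²·(1 − 119/1617)·79/119 = 1.6080589 × 10^6.
Sum = 6.9173099 × 10^7.

6.917 × 10^7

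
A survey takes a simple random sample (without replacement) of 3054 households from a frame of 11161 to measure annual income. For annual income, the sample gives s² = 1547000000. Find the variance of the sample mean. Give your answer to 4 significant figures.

367900

Under SRS without replacement, Var(ȳ) = (1 − f)·s²/n with f = n/N = 3054/11161 = 0.27363140.
Var(ȳ) = (1 − 0.27363140)·1547000000/3054 = 0.72636860·506548.79 = 367941.14.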